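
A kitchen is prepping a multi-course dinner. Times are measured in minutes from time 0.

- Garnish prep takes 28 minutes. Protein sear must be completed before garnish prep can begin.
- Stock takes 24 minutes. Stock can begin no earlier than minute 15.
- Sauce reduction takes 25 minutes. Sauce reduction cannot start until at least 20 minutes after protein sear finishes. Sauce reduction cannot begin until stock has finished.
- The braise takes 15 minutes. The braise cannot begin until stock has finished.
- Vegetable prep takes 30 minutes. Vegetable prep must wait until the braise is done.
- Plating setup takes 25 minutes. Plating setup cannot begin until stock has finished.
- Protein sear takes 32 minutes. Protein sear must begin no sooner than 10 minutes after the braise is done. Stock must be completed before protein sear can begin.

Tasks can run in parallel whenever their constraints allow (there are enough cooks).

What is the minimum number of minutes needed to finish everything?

141

After its own release at minute 15, stock can start at minute 15 and finishes at minute 39.
Plating setup waits on stock (finishes minute 39), so it starts at minute 39 and finishes at 39 + 25 = minute 64.
After stock (finishes minute 39), the braise can start at minute 39 and finishes at minute 54.
Vegetable prep waits on the braise (finishes minute 54), so it starts at minute 54 and finishes at 54 + 30 = minute 84.
Protein sear needs all of the braise (finishes minute 54, plus 10-minute gap → minute 64); stock (finishes minute 39). That puts its earliest start at minute 64; it finishes at 64 + 32 = minute 96.
Garnish prep cannot begin until protein sear (finishes minute 96). It runs from minute 96 to 96 + 28 = minute 124.
For sauce reduction: protein sear (finishes minute 96, plus 20-minute gap → minute 116); stock (finishes minute 39). Taking the maximum gives a start of minute 116, and it finishes at 116 + 25 = minute 141.
All tasks are finished once the last one completes. Finish times: Stock at 39, The braise at 54, Protein sear at 96, Vegetable prep at 84, Sauce reduction at 141, Plating setup at 64, Garnish prep at 124. The latest is minute 141.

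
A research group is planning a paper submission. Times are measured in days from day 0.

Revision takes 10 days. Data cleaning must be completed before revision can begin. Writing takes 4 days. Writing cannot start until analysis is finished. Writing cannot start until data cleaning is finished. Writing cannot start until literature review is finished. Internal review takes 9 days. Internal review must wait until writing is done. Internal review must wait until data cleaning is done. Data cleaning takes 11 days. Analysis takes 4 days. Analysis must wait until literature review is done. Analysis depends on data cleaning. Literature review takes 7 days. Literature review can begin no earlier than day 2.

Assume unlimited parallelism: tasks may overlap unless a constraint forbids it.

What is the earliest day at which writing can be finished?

19

Nothing blocks data cleaning, so it runs from day 0 to day 11.
After its own release at day 2, literature review can start at day 2 and finishes at day 9.
For analysis: literature review (finishes day 9); data cleaning (finishes day 11). Taking the maximum gives a start of day 11, and it finishes at 11 + 4 = day 15.
Writing cannot start until analysis (finishes day 15); data cleaning (finishes day 11); literature review (finishes day 9). The controlling bound is day 15, so writing finishes at 15 + 4 = day 19.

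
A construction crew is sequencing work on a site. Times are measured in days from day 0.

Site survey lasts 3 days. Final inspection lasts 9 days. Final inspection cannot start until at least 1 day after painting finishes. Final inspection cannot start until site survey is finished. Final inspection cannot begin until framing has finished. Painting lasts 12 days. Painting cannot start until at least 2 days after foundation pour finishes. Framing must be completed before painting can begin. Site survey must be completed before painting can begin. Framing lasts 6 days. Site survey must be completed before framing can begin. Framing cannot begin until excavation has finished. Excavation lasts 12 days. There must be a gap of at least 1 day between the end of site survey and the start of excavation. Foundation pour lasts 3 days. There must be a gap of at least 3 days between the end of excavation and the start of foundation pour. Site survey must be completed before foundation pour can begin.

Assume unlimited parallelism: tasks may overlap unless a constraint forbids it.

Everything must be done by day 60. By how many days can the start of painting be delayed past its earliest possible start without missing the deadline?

14

Nothing blocks site survey, so it runs from day 0 to day 3.
After site survey (finishes day 3, plus 1-day gap → day 4), excavation can start at day 4 and finishes at day 16.
Framing cannot start until site survey (finishes day 3); excavation (finishes day 16). The controlling bound is day 16, so framing finishes at 16 + 6 = day 22.
Foundation pour has to wait for excavation (finishes day 16, plus 3-day gap → day 19); site survey (finishes day 3). The latest of these is day 19, so foundation pour runs day 19 to 19 + 3 = day 22.
Painting cannot start until foundation pour (finishes day 22, plus 2-day gap → day 24); framing (finishes day 22); site survey (finishes day 3). The controlling bound is day 24, so painting finishes at 24 + 12 = day 36.

Working backward from the deadline:
Nothing follows final inspection; the deadline of day 60 is its only limit. It must start by 60 − 9 = day 51.
Painting must finish before final inspection (must start by day 51, minus 1-day gap → day 50). With a 12-day duration, painting must start by 50 − 12 = day 38.
So painting can start as early as day 24 and as late as day 38, giving 38 − 24 = 14 days of slack.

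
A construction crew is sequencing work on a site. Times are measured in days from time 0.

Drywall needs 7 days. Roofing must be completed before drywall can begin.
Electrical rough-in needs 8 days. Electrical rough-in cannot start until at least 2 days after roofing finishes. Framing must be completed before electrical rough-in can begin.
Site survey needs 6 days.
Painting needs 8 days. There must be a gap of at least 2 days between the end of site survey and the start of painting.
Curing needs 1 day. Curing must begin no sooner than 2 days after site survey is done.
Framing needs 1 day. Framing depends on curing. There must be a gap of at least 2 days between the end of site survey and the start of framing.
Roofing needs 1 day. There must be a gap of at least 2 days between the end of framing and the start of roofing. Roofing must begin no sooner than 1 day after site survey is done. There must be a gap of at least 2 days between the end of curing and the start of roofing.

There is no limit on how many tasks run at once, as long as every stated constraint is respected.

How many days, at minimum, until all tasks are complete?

Nothing blocks site survey, so it runs from day 0 to day 6.
After site survey (finishes day 6, plus 2-day gap → day 8), painting can start at day 8 and finishes at day 16.
Curing waits on site survey (finishes day 6, plus 2-day gap → day 8), so it starts at day 8 and finishes at 8 + 1 = day 9.
Framing cannot start until curing (finishes day 9); site survey (finishes day 6, plus 2-day gap → day 8). The controlling bound is day 9, so framing finishes at 9 + 1 = day 10.
Roofing has to wait for framing (finishes day 10, plus 2-day gap → day 12); site survey (finishes day 6, plus 1-day gap → day 7); curing (finishes day 9, plus 2-day gap → day 11). The latest of these is day 12, so roofing runs day 12 to 12 + 1 = day 13.
After roofing (finishes day 13), drywall can start at day 13 and finishes at day 20.
Electrical rough-in has to wait for roofing (finishes day 13, plus 2-day gap → day 15); framing (finishes day 10). The latest of these is day 15, so electrical rough-in runs day 15 to 15 + 8 = day 23.
All tasks are finished once the last one completes. Finish times: Site survey at 6, Curing at 9, Framing at 10, Roofing at 13, Electrical rough-in at 23, Drywall at 20, Painting at 16. The latest is day 23.

23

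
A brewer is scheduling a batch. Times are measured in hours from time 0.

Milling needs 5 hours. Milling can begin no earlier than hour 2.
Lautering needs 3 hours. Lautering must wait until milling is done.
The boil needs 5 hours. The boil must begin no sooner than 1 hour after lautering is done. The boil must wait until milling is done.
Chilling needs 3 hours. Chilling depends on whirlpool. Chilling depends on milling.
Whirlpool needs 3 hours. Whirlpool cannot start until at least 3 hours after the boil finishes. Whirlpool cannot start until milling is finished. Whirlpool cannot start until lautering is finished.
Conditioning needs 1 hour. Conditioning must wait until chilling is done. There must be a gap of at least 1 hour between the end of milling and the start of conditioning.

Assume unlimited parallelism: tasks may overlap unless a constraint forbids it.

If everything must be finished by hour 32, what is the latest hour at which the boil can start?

Conditioning has no dependents, so it just needs to finish by hour 32. Starting by 32 − 1 = hour 31 achieves that.
Chilling has to be done before conditioning (must start by hour 31). That means finishing by hour 31, i.e. starting by 31 − 3 = hour 28.
Whirlpool must finish before chilling (must start by hour 28). With a 3-hour duration, whirlpool must start by 28 − 3 = hour 25.
The boil has to be done before whirlpool (must start by hour 25, minus 3-hour gap → hour 22). That means finishing by hour 22, i.e. starting by 22 − 5 = hour 17.

17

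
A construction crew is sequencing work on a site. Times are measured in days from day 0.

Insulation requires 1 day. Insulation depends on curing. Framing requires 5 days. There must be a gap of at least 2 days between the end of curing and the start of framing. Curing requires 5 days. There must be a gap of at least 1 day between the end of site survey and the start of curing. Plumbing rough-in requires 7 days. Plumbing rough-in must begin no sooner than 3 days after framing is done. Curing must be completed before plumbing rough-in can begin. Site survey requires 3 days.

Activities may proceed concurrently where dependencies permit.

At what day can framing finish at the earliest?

Site survey can start immediately at day 0; it finishes at day 3.
After site survey (finishes day 3, plus 1-day gap → day 4), curing can start at day 4 and finishes at day 9.
Framing cannot begin until curing (finishes day 9, plus 2-day gap → day 11). It runs from day 11 to 11 + 5 = day 16.

16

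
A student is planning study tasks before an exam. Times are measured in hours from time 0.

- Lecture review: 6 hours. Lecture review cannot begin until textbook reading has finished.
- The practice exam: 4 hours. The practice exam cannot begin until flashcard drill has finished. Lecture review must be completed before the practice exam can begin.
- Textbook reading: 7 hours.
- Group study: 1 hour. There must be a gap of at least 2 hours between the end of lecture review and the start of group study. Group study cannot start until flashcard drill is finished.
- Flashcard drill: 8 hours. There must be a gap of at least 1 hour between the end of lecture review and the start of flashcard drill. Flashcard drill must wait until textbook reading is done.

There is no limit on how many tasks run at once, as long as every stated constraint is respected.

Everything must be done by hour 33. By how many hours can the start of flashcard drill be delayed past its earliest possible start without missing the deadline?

7

Textbook reading can start immediately at hour 0; it finishes at hour 7.
After textbook reading (finishes hour 7), lecture review can start at hour 7 and finishes at hour 13.
Flashcard drill has to wait for lecture review (finishes hour 13, plus 1-hour gap → hour 14); textbook reading (finishes hour 7). The latest of these is hour 14, so flashcard drill runs hour 14 to 14 + 8 = hour 22.

Working backward from the deadline:
To finish by hour 33, the practice exam (duration 4) must start no later than hour 29.
To finish by hour 33, group study (duration 1) must start no later than hour 32.
Flashcard drill feeds the practice exam (must start by hour 29); group study (must start by hour 32). Taking the minimum, flashcard drill must finish by hour 29 and start by 29 − 8 = hour 21.
So flashcard drill can start as early as hour 14 and as late as hour 21, giving 21 − 14 = 7 hours of slack.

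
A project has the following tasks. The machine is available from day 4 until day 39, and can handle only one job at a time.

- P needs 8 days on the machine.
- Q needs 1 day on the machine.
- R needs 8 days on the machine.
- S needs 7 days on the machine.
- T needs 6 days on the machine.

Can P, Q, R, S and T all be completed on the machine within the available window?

The machine window is 39 − 4 = 35 days.
Running back to back, the jobs need 8 + 1 + 8 + 7 + 6 = 30 days on the machine.
Since 30 ≤ 35, they fit within the window.

Yes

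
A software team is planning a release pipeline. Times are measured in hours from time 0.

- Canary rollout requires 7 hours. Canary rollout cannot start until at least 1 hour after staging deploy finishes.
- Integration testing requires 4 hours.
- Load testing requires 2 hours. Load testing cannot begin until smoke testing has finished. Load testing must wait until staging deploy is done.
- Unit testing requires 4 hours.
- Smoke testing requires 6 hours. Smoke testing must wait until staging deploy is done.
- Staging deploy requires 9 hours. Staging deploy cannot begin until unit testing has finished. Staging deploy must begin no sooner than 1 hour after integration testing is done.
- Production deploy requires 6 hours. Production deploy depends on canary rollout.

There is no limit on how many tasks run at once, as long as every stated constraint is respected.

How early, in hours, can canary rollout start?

15

Integration testing has no prerequisites, so it starts at hour 0 and finishes at hour 4.
Unit testing has no prerequisites, so it starts at hour 0 and finishes at hour 4.
Staging deploy cannot start until unit testing (finishes hour 4); integration testing (finishes hour 4, plus 1-hour gap → hour 5). The controlling bound is hour 5, so staging deploy finishes at 5 + 9 = hour 14.
Canary rollout waits on staging deploy (finishes hour 14, plus 1-hour gap → hour 15), so the earliest it can start is hour 15.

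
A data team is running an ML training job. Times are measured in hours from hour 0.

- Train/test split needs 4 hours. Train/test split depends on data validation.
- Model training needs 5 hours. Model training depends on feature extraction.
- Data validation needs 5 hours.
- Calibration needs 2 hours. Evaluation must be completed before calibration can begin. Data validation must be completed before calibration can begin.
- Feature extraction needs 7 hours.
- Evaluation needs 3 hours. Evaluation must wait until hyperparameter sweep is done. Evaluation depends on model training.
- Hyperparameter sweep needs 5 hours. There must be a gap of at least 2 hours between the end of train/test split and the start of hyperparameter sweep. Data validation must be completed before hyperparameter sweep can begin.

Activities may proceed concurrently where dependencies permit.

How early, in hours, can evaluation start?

Feature extraction has no prerequisites, so it starts at hour 0 and finishes at hour 7.
Model training waits on feature extraction (finishes hour 7), so it starts at hour 7 and finishes at 7 + 5 = hour 12.
Data validation has no prerequisites, so it starts at hour 0 and finishes at hour 5.
After data validation (finishes hour 5), train/test split can start at hour 5 and finishes at hour 9.
Hyperparameter sweep cannot start until train/test split (finishes hour 9, plus 2-hour gap → hour 11); data validation (finishes hour 5). The controlling bound is hour 11, so hyperparameter sweep finishes at 11 + 5 = hour 16.
Evaluation waits on hyperparameter sweep (finishes hour 16); model training (finishes hour 12). The latest of these is hour 16, which is the earliest evaluation can start.

16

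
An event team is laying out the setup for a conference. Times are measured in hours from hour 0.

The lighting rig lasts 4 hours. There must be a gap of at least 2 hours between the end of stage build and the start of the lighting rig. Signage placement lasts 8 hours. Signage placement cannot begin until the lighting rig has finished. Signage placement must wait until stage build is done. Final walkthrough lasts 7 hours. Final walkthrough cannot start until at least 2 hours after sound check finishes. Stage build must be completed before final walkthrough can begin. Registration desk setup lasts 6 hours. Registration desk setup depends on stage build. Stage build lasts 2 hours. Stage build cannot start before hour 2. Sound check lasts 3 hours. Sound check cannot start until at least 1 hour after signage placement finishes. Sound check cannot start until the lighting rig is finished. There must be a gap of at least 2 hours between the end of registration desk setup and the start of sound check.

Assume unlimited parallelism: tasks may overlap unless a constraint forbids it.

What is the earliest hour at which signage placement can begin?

After its own release at hour 2, stage build can start at hour 2 and finishes at hour 4.
The lighting rig cannot begin until stage build (finishes hour 4, plus 2-hour gap → hour 6). It runs from hour 6 to 6 + 4 = hour 10.
Signage placement waits on the lighting rig (finishes hour 10); stage build (finishes hour 4). The latest of these is hour 10, which is the earliest signage placement can start.

10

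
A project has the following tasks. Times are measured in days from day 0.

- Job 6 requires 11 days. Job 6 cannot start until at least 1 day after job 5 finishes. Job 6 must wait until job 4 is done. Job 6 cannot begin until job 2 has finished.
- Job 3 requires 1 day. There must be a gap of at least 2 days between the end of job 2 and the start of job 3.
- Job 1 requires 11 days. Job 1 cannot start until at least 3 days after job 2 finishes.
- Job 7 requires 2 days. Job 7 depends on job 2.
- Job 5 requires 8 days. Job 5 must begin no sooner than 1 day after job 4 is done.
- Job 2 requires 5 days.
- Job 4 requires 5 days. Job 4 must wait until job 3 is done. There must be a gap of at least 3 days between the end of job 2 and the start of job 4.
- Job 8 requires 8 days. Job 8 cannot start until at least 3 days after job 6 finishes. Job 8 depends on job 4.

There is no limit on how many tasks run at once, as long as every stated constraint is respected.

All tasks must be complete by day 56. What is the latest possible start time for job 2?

Job 1 has no dependents, so it just needs to finish by day 56. Starting by 56 − 11 = day 45 achieves that.
Nothing follows job 8; the deadline of day 56 is its only limit. It must start by 56 − 8 = day 48.
Job 6 must finish before job 8 (must start by day 48, minus 3-day gap → day 45). With an 11-day duration, job 6 must start by 45 − 11 = day 34.
Job 5 must finish before job 6 (must start by day 34, minus 1-day gap → day 33). With an 8-day duration, job 5 must start by 33 − 8 = day 25.
For job 4: job 5 (must start by day 25, minus 1-day gap → day 24); job 6 (must start by day 34); job 8 (must start by day 48). The most restrictive is day 24; with a 5-day duration, job 4 must start by day 19.
Job 3 must finish before job 4 (must start by day 19). With a 1-day duration, job 3 must start by 19 − 1 = day 18.
Job 7 has no dependents, so it just needs to finish by day 56. Starting by 56 − 2 = day 54 achieves that.
Job 2 has several dependents: job 1 (must start by day 45, minus 3-day gap → day 42); job 3 (must start by day 18, minus 2-day gap → day 16); job 4 (must start by day 19, minus 3-day gap → day 16); job 6 (must start by day 34); job 7 (must start by day 54). The earliest of those limits is day 16, so job 2 must start by 16 − 5 = day 11.

11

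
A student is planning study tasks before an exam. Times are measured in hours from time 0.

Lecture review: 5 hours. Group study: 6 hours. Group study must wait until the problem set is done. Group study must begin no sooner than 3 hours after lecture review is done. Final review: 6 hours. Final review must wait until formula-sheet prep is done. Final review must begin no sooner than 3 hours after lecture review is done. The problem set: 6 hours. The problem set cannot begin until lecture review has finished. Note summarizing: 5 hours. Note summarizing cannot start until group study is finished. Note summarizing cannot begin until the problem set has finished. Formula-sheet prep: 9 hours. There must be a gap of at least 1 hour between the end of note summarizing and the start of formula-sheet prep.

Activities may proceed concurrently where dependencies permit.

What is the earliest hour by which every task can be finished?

Lecture review can start immediately at hour 0; it finishes at hour 5.
The problem set waits on lecture review (finishes hour 5), so it starts at hour 5 and finishes at 5 + 6 = hour 11.
Group study cannot start until the problem set (finishes hour 11); lecture review (finishes hour 5, plus 3-hour gap → hour 8). The controlling bound is hour 11, so group study finishes at 11 + 6 = hour 17.
For note summarizing: group study (finishes hour 17); the problem set (finishes hour 11). Taking the maximum gives a start of hour 17, and it finishes at 17 + 5 = hour 22.
Formula-sheet prep cannot begin until note summarizing (finishes hour 22, plus 1-hour gap → hour 23). It runs from hour 23 to 23 + 9 = hour 32.
Final review needs all of formula-sheet prep (finishes hour 32); lecture review (finishes hour 5, plus 3-hour gap → hour 8). That puts its earliest start at hour 32; it finishes at 32 + 6 = hour 38.
All tasks are finished once the last one completes. Finish times: Lecture review at 5, The problem set at 11, Group study at 17, Note summarizing at 22, Formula-sheet prep at 32, Final review at 38. The latest is hour 38.

38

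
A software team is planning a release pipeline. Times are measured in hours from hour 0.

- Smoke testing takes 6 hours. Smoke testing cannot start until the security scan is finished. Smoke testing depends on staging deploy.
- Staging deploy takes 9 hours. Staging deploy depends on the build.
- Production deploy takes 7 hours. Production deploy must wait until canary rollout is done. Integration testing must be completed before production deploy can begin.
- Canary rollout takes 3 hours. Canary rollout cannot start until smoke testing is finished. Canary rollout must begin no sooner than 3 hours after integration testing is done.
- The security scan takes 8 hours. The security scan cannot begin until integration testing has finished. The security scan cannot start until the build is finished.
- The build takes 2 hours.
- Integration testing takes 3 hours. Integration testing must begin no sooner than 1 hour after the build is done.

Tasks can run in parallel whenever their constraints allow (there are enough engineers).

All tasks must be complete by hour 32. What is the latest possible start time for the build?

2

To finish by hour 32, production deploy (duration 7) must start no later than hour 25.
Canary rollout has to be done before production deploy (must start by hour 25). That means finishing by hour 25, i.e. starting by 25 − 3 = hour 22.
Smoke testing has to be done before canary rollout (must start by hour 22). That means finishing by hour 22, i.e. starting by 22 − 6 = hour 16.
The security scan has to be done before smoke testing (must start by hour 16). That means finishing by hour 16, i.e. starting by 16 − 8 = hour 8.
Integration testing has several dependents: the security scan (must start by hour 8); canary rollout (must start by hour 22, minus 3-hour gap → hour 19); production deploy (must start by hour 25). The earliest of those limits is hour 8, so integration testing must start by 8 − 3 = hour 5.
Staging deploy must finish before smoke testing (must start by hour 16). With a 9-hour duration, staging deploy must start by 16 − 9 = hour 7.
The build has several dependents: integration testing (must start by hour 5, minus 1-hour gap → hour 4); the security scan (must start by hour 8); staging deploy (must start by hour 7). The earliest of those limits is hour 4, so the build must start by 4 − 2 = hour 2.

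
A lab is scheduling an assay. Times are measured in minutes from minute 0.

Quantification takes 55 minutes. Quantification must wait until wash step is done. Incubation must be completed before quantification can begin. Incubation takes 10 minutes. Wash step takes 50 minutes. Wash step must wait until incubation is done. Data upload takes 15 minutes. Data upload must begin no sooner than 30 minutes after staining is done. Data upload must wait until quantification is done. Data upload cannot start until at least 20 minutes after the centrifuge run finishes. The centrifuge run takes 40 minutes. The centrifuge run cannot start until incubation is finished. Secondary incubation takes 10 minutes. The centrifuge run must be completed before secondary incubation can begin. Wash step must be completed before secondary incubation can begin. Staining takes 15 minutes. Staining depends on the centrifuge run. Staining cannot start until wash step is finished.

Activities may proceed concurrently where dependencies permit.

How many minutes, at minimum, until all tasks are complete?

Nothing blocks incubation, so it runs from minute 0 to minute 10.
Wash step waits on incubation (finishes minute 10), so it starts at minute 10 and finishes at 10 + 50 = minute 60.
For quantification: wash step (finishes minute 60); incubation (finishes minute 10). Taking the maximum gives a start of minute 60, and it finishes at 60 + 55 = minute 115.
The centrifuge run cannot begin until incubation (finishes minute 10). It runs from minute 10 to 10 + 40 = minute 50.
For secondary incubation: the centrifuge run (finishes minute 50); wash step (finishes minute 60). Taking the maximum gives a start of minute 60, and it finishes at 60 + 10 = minute 70.
Staining cannot start until the centrifuge run (finishes minute 50); wash step (finishes minute 60). The controlling bound is minute 60, so staining finishes at 60 + 15 = minute 75.
Data upload has to wait for staining (finishes minute 75, plus 30-minute gap → minute 105); quantification (finishes minute 115); the centrifuge run (finishes minute 50, plus 20-minute gap → minute 70). The latest of these is minute 115, so data upload runs minute 115 to 115 + 15 = minute 130.
All tasks are finished once the last one completes. Finish times: Incubation at 10, The centrifuge run at 50, Wash step at 60, Staining at 75, Secondary incubation at 70, Quantification at 115, Data upload at 130. The latest is minute 130.

130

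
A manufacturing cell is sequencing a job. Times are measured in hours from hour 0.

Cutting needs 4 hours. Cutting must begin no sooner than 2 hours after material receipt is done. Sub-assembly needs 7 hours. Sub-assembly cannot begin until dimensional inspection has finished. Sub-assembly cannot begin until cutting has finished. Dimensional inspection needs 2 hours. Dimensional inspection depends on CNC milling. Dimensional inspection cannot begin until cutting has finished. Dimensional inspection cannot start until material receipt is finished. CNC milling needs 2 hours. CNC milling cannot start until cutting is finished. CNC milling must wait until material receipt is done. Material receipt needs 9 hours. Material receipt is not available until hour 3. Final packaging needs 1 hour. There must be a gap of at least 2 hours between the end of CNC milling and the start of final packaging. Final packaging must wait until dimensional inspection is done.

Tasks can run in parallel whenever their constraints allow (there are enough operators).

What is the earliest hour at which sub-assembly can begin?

22

Material receipt waits on its own release at hour 3, so it starts at hour 3 and finishes at 3 + 9 = hour 12.
After material receipt (finishes hour 12, plus 2-hour gap → hour 14), cutting can start at hour 14 and finishes at hour 18.
CNC milling needs all of cutting (finishes hour 18); material receipt (finishes hour 12). That puts its earliest start at hour 18; it finishes at 18 + 2 = hour 20.
Dimensional inspection has to wait for CNC milling (finishes hour 20); cutting (finishes hour 18); material receipt (finishes hour 12). The latest of these is hour 20, so dimensional inspection runs hour 20 to 20 + 2 = hour 22.
Sub-assembly waits on dimensional inspection (finishes hour 22); cutting (finishes hour 18). The latest of these is hour 22, which is the earliest sub-assembly can start.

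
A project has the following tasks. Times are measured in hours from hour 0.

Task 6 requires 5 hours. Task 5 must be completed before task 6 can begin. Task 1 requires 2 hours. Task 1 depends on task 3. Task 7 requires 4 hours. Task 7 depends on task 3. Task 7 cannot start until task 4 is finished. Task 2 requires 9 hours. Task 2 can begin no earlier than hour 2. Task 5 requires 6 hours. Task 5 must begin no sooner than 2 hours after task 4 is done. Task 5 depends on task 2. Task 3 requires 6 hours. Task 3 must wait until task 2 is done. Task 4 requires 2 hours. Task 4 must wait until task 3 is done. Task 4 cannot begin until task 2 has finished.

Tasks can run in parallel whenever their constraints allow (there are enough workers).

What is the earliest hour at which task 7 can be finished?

23

Task 2 cannot begin until its own release at hour 2. It runs from hour 2 to 2 + 9 = hour 11.
After task 2 (finishes hour 11), task 3 can start at hour 11 and finishes at hour 17.
Task 4 needs all of task 3 (finishes hour 17); task 2 (finishes hour 11). That puts its earliest start at hour 17; it finishes at 17 + 2 = hour 19.
Task 7 cannot start until task 3 (finishes hour 17); task 4 (finishes hour 19). The controlling bound is hour 19, so task 7 finishes at 19 + 4 = hour 23.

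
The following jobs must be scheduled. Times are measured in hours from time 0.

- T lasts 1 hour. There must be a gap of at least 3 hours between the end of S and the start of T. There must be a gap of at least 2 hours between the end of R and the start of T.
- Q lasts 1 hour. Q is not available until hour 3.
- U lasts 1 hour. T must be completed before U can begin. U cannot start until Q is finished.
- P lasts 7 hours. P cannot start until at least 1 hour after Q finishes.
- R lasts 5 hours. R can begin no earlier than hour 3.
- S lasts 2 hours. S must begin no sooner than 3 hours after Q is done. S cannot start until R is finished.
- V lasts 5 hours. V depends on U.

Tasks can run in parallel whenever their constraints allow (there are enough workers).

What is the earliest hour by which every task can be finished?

After its own release at hour 3, R can start at hour 3 and finishes at hour 8.
Q cannot begin until its own release at hour 3. It runs from hour 3 to 3 + 1 = hour 4.
S needs all of Q (finishes hour 4, plus 3-hour gap → hour 7); R (finishes hour 8). That puts its earliest start at hour 8; it finishes at 8 + 2 = hour 10.
T has to wait for S (finishes hour 10, plus 3-hour gap → hour 13); R (finishes hour 8, plus 2-hour gap → hour 10). The latest of these is hour 13, so T runs hour 13 to 13 + 1 = hour 14.
U needs all of T (finishes hour 14); Q (finishes hour 4). That puts its earliest start at hour 14; it finishes at 14 + 1 = hour 15.
After U (finishes hour 15), V can start at hour 15 and finishes at hour 20.
After Q (finishes hour 4, plus 1-hour gap → hour 5), P can start at hour 5 and finishes at hour 12.
All tasks are finished once the last one completes. Finish times: P at 12, Q at 4, R at 8, S at 10, T at 14, U at 15, V at 20. The latest is hour 20.

20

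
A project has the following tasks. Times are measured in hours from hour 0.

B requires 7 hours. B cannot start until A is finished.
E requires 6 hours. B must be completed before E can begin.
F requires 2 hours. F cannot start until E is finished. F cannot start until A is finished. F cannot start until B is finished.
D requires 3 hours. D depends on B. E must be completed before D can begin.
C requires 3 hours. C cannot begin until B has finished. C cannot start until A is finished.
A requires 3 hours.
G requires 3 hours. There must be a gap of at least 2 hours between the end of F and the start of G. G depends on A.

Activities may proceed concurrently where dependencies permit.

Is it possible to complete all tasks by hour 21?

A has no prerequisites, so it starts at hour 0 and finishes at hour 3.
B waits on A (finishes hour 3), so it starts at hour 3 and finishes at 3 + 7 = hour 10.
E waits on B (finishes hour 10), so it starts at hour 10 and finishes at 10 + 6 = hour 16.
F cannot start until E (finishes hour 16); A (finishes hour 3); B (finishes hour 10). The controlling bound is hour 16, so F finishes at 16 + 2 = hour 18.
G cannot start until F (finishes hour 18, plus 2-hour gap → hour 20); A (finishes hour 3). The controlling bound is hour 20, so G finishes at 20 + 3 = hour 23.
D has to wait for B (finishes hour 10); E (finishes hour 16). The latest of these is hour 16, so D runs hour 16 to 16 + 3 = hour 19.
C cannot start until B (finishes hour 10); A (finishes hour 3). The controlling bound is hour 10, so C finishes at 10 + 3 = hour 13.
The earliest everything can be done is hour 23, which is after the deadline of 21, so it is not possible.

No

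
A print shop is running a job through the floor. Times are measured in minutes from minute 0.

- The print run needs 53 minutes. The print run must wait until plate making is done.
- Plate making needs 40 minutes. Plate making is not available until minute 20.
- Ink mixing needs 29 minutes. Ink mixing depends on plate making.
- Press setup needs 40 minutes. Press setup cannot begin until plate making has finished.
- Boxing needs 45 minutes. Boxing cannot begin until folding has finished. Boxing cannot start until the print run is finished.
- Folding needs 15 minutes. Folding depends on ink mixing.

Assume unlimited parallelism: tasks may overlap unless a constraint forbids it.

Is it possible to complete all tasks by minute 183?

Yes

Plate making waits on its own release at minute 20, so it starts at minute 20 and finishes at 20 + 40 = minute 60.
After plate making (finishes minute 60), the print run can start at minute 60 and finishes at minute 113.
Press setup waits on plate making (finishes minute 60), so it starts at minute 60 and finishes at 60 + 40 = minute 100.
Ink mixing cannot begin until plate making (finishes minute 60). It runs from minute 60 to 60 + 29 = minute 89.
After ink mixing (finishes minute 89), folding can start at minute 89 and finishes at minute 104.
For boxing: folding (finishes minute 104); the print run (finishes minute 113). Taking the maximum gives a start of minute 113, and it finishes at 113 + 45 = minute 158.
Every task is finished by minute 158, which is no later than the deadline of 183, so the schedule is feasible.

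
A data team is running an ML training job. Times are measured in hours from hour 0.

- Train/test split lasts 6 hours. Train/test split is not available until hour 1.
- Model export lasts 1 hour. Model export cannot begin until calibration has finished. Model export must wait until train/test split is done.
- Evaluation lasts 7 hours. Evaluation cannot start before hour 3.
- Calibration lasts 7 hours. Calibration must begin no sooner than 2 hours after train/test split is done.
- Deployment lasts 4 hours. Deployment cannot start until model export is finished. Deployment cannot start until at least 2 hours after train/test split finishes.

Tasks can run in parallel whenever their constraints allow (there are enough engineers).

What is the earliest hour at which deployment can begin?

17

After its own release at hour 1, train/test split can start at hour 1 and finishes at hour 7.
Calibration cannot begin until train/test split (finishes hour 7, plus 2-hour gap → hour 9). It runs from hour 9 to 9 + 7 = hour 16.
For model export: calibration (finishes hour 16); train/test split (finishes hour 7). Taking the maximum gives a start of hour 16, and it finishes at 16 + 1 = hour 17.
Deployment waits on model export (finishes hour 17); train/test split (finishes hour 7, plus 2-hour gap → hour 9). The latest of these is hour 17, which is the earliest deployment can start.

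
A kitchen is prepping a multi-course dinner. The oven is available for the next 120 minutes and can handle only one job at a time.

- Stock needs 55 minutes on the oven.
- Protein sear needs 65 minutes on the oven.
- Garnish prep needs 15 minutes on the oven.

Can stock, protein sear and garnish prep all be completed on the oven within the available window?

Running back to back, the jobs need 55 + 65 + 15 = 135 minutes on the oven.
Since 135 > 120, they cannot all fit.

No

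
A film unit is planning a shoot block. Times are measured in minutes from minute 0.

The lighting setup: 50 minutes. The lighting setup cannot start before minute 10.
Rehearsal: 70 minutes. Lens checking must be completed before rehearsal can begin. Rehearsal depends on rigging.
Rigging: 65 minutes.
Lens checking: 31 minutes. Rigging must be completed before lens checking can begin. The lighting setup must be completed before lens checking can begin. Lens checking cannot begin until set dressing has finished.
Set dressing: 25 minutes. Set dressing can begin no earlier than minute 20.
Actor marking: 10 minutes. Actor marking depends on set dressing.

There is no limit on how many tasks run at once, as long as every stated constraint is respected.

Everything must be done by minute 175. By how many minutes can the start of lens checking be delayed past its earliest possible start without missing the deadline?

9

The lighting setup waits on its own release at minute 10, so it starts at minute 10 and finishes at 10 + 50 = minute 60.
Set dressing waits on its own release at minute 20, so it starts at minute 20 and finishes at 20 + 25 = minute 45.
Rigging can start immediately at minute 0; it finishes at minute 65.
Lens checking needs all of rigging (finishes minute 65); the lighting setup (finishes minute 60); set dressing (finishes minute 45). That puts its earliest start at minute 65; it finishes at 65 + 31 = minute 96.

Working backward from the deadline:
Rehearsal must finish by minute 175; it takes 70 minutes, so it must start by 175 − 70 = minute 105.
Lens checking must finish before rehearsal (must start by minute 105). With a 31-minute duration, lens checking must start by 105 − 31 = minute 74.
So lens checking can start as early as minute 65 and as late as minute 74, giving 74 − 65 = 9 minutes of slack.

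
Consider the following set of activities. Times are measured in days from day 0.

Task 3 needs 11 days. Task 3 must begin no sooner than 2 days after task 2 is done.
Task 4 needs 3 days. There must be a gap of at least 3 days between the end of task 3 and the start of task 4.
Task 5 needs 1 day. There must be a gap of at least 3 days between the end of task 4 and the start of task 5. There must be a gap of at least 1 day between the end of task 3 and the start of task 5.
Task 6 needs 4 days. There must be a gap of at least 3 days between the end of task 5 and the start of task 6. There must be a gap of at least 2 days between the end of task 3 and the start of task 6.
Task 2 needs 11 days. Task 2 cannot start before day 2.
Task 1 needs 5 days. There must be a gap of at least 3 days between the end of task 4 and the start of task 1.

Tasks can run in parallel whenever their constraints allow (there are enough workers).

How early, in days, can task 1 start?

35

Task 2 cannot begin until its own release at day 2. It runs from day 2 to 2 + 11 = day 13.
Task 3 cannot begin until task 2 (finishes day 13, plus 2-day gap → day 15). It runs from day 15 to 15 + 11 = day 26.
Task 4 waits on task 3 (finishes day 26, plus 3-day gap → day 29), so it starts at day 29 and finishes at 29 + 3 = day 32.
Task 1 waits on task 4 (finishes day 32, plus 3-day gap → day 35), so the earliest it can start is day 35.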